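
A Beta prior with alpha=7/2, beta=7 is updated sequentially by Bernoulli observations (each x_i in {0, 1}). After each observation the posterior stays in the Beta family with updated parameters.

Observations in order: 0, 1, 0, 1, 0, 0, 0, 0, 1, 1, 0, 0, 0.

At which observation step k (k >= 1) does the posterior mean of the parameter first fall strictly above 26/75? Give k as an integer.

k = 2

obs 1: x=0 → posterior Beta(7/2, 8)
obs 2: x=1 → posterior Beta(9/2, 8)
obs 3: x=0 → posterior Beta(9/2, 9)
obs 4: x=1 → posterior Beta(11/2, 9)
obs 5: x=0 → posterior Beta(11/2, 10)
obs 6: x=0 → posterior Beta(11/2, 11)
obs 7: x=0 → posterior Beta(11/2, 12)
obs 8: x=0 → posterior Beta(11/2, 13)
obs 9: x=1 → posterior Beta(13/2, 13)
obs 10: x=1 → posterior Beta(15/2, 13)
obs 11: x=0 → posterior Beta(15/2, 14)
obs 12: x=0 → posterior Beta(15/2, 15)
obs 13: x=0 → posterior Beta(15/2, 16)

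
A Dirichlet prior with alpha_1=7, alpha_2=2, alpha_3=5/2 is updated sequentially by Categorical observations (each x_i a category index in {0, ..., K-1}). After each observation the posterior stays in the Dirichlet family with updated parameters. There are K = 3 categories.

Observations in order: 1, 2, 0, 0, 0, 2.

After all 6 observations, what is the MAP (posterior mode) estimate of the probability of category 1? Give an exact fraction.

obs 1: x=1 → posterior Dirichlet(7, 3, 5/2)
obs 2: x=2 → posterior Dirichlet(7, 3, 7/2)
obs 3: x=0 → posterior Dirichlet(8, 3, 7/2)
obs 4: x=0 → posterior Dirichlet(9, 3, 7/2)
obs 5: x=0 → posterior Dirichlet(10, 3, 7/2)
obs 6: x=2 → posterior Dirichlet(10, 3, 9/2)

4/29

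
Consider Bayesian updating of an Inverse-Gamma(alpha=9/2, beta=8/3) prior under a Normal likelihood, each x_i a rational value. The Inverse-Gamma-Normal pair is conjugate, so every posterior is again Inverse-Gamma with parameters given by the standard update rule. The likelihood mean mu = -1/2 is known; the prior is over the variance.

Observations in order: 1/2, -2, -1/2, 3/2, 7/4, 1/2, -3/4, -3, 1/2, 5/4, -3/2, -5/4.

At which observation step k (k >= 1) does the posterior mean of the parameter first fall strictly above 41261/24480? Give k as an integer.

k = 10

obs 1: x=1/2 → posterior Inverse-Gamma(5, 19/6)
obs 2: x=-2 → posterior Inverse-Gamma(11/2, 103/24)
obs 3: x=-1/2 → posterior Inverse-Gamma(6, 103/24)
obs 4: x=3/2 → posterior Inverse-Gamma(13/2, 151/24)
obs 5: x=7/4 → posterior Inverse-Gamma(7, 847/96)
obs 6: x=1/2 → posterior Inverse-Gamma(15/2, 895/96)
obs 7: x=-3/4 → posterior Inverse-Gamma(8, 449/48)
obs 8: x=-3 → posterior Inverse-Gamma(17/2, 599/48)
obs 9: x=1/2 → posterior Inverse-Gamma(9, 623/48)
obs 10: x=5/4 → posterior Inverse-Gamma(19/2, 1393/96)
obs 11: x=-3/2 → posterior Inverse-Gamma(10, 1441/96)
obs 12: x=-5/4 → posterior Inverse-Gamma(21/2, 367/24)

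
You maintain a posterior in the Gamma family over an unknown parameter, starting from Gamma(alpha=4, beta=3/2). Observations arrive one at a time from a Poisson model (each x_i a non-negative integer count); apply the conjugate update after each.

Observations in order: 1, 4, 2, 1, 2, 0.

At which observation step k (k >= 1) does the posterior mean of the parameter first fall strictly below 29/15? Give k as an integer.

obs 1: x=1 → posterior Gamma(5, 5/2)
obs 2: x=4 → posterior Gamma(9, 7/2)
obs 3: x=2 → posterior Gamma(11, 9/2)
obs 4: x=1 → posterior Gamma(12, 11/2)
obs 5: x=2 → posterior Gamma(14, 13/2)
obs 6: x=0 → posterior Gamma(14, 15/2)

k = 6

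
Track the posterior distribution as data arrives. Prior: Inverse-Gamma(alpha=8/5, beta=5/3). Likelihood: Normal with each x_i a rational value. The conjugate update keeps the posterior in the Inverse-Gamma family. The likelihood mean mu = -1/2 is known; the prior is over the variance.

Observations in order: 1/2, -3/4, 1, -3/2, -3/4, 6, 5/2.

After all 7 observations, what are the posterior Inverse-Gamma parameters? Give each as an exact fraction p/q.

alpha=51/10, beta=1415/48

obs 1: x=1/2 → posterior Inverse-Gamma(21/10, 13/6)
obs 2: x=-3/4 → posterior Inverse-Gamma(13/5, 211/96)
obs 3: x=1 → posterior Inverse-Gamma(31/10, 319/96)
obs 4: x=-3/2 → posterior Inverse-Gamma(18/5, 367/96)
obs 5: x=-3/4 → posterior Inverse-Gamma(41/10, 185/48)
obs 6: x=6 → posterior Inverse-Gamma(23/5, 1199/48)
obs 7: x=5/2 → posterior Inverse-Gamma(51/10, 1415/48)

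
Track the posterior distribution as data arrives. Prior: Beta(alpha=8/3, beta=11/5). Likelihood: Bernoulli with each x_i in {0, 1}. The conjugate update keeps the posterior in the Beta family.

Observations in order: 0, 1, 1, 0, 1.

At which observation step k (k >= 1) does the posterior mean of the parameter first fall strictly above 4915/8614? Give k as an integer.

obs 1: x=0 → posterior Beta(8/3, 16/5)
obs 2: x=1 → posterior Beta(11/3, 16/5)
obs 3: x=1 → posterior Beta(14/3, 16/5)
obs 4: x=0 → posterior Beta(14/3, 21/5)
obs 5: x=1 → posterior Beta(17/3, 21/5)

k = 3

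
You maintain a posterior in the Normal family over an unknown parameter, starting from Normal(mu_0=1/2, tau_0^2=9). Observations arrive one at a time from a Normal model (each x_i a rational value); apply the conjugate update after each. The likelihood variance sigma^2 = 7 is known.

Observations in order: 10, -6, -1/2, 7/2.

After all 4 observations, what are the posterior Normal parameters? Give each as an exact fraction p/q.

mu_0=133/86, tau_0^2=63/43

obs 1: x=10 → posterior Normal(187/32, 63/16)
obs 2: x=-6 → posterior Normal(79/50, 63/25)
obs 3: x=-1/2 → posterior Normal(35/34, 63/34)
obs 4: x=7/2 → posterior Normal(133/86, 63/43)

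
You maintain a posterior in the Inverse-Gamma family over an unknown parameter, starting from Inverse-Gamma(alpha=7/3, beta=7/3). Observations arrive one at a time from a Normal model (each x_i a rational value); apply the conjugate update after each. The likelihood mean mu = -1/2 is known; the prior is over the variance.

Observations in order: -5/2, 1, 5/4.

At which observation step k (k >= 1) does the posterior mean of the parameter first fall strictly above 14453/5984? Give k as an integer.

k = 3

obs 1: x=-5/2 → posterior Inverse-Gamma(17/6, 13/3)
obs 2: x=1 → posterior Inverse-Gamma(10/3, 131/24)
obs 3: x=5/4 → posterior Inverse-Gamma(23/6, 671/96)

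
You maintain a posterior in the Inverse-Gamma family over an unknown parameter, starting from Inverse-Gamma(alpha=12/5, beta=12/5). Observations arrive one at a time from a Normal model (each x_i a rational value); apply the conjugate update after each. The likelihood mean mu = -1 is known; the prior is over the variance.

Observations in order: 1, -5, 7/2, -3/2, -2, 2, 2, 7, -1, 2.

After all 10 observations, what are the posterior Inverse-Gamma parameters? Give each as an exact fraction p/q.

alpha=37/5, beta=1373/20

obs 1: x=1 → posterior Inverse-Gamma(29/10, 22/5)
obs 2: x=-5 → posterior Inverse-Gamma(17/5, 62/5)
obs 3: x=7/2 → posterior Inverse-Gamma(39/10, 901/40)
obs 4: x=-3/2 → posterior Inverse-Gamma(22/5, 453/20)
obs 5: x=-2 → posterior Inverse-Gamma(49/10, 463/20)
obs 6: x=2 → posterior Inverse-Gamma(27/5, 553/20)
obs 7: x=2 → posterior Inverse-Gamma(59/10, 643/20)
obs 8: x=7 → posterior Inverse-Gamma(32/5, 1283/20)
obs 9: x=-1 → posterior Inverse-Gamma(69/10, 1283/20)
obs 10: x=2 → posterior Inverse-Gamma(37/5, 1373/20)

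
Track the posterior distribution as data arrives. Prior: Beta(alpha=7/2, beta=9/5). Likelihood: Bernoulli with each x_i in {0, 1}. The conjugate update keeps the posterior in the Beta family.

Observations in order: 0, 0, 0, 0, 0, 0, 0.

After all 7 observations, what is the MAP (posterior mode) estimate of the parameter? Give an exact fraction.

25/103

obs 1: x=0 → posterior Beta(7/2, 14/5)
obs 2: x=0 → posterior Beta(7/2, 19/5)
obs 3: x=0 → posterior Beta(7/2, 24/5)
obs 4: x=0 → posterior Beta(7/2, 29/5)
obs 5: x=0 → posterior Beta(7/2, 34/5)
obs 6: x=0 → posterior Beta(7/2, 39/5)
obs 7: x=0 → posterior Beta(7/2, 44/5)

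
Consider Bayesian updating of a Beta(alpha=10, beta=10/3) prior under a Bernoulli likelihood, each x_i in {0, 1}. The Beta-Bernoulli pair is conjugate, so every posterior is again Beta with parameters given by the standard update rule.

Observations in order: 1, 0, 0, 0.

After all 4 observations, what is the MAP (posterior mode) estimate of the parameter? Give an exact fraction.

15/23

obs 1: x=1 → posterior Beta(11, 10/3)
obs 2: x=0 → posterior Beta(11, 13/3)
obs 3: x=0 → posterior Beta(11, 16/3)
obs 4: x=0 → posterior Beta(11, 19/3)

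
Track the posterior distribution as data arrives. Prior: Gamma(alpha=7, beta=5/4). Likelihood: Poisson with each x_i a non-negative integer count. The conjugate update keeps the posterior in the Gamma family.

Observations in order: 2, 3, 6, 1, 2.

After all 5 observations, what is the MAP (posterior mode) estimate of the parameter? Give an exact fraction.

16/5

obs 1: x=2 → posterior Gamma(9, 9/4)
obs 2: x=3 → posterior Gamma(12, 13/4)
obs 3: x=6 → posterior Gamma(18, 17/4)
obs 4: x=1 → posterior Gamma(19, 21/4)
obs 5: x=2 → posterior Gamma(21, 25/4)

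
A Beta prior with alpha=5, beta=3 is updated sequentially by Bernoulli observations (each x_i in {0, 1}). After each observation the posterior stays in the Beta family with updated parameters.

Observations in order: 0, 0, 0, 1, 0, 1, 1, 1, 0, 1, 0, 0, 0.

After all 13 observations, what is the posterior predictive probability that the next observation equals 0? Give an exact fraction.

11/21

obs 1: x=0 → posterior Beta(5, 4)
obs 2: x=0 → posterior Beta(5, 5)
obs 3: x=0 → posterior Beta(5, 6)
obs 4: x=1 → posterior Beta(6, 6)
obs 5: x=0 → posterior Beta(6, 7)
obs 6: x=1 → posterior Beta(7, 7)
obs 7: x=1 → posterior Beta(8, 7)
obs 8: x=1 → posterior Beta(9, 7)
obs 9: x=0 → posterior Beta(9, 8)
obs 10: x=1 → posterior Beta(10, 8)
obs 11: x=0 → posterior Beta(10, 9)
obs 12: x=0 → posterior Beta(10, 10)
obs 13: x=0 → posterior Beta(10, 11)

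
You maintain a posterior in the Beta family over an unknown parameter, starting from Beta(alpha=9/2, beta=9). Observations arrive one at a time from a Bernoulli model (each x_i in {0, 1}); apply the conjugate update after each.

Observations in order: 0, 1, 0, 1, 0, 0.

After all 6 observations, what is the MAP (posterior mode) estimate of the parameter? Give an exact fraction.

11/35

obs 1: x=0 → posterior Beta(9/2, 10)
obs 2: x=1 → posterior Beta(11/2, 10)
obs 3: x=0 → posterior Beta(11/2, 11)
obs 4: x=1 → posterior Beta(13/2, 11)
obs 5: x=0 → posterior Beta(13/2, 12)
obs 6: x=0 → posterior Beta(13/2, 13)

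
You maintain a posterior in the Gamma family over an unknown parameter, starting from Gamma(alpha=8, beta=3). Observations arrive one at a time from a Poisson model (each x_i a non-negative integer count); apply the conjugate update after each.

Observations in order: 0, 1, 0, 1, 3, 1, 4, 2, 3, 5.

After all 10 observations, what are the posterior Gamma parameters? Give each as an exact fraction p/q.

alpha=28, beta=13

obs 1: x=0 → posterior Gamma(8, 4)
obs 2: x=1 → posterior Gamma(9, 5)
obs 3: x=0 → posterior Gamma(9, 6)
obs 4: x=1 → posterior Gamma(10, 7)
obs 5: x=3 → posterior Gamma(13, 8)
obs 6: x=1 → posterior Gamma(14, 9)
obs 7: x=4 → posterior Gamma(18, 10)
obs 8: x=2 → posterior Gamma(20, 11)
obs 9: x=3 → posterior Gamma(23, 12)
obs 10: x=5 → posterior Gamma(28, 13)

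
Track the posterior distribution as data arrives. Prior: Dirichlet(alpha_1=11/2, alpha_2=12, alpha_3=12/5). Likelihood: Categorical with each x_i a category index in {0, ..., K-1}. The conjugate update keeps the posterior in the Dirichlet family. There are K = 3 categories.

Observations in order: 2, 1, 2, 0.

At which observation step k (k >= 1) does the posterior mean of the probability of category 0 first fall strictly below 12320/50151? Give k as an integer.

k = 3

obs 1: x=2 → posterior Dirichlet(11/2, 12, 17/5)
obs 2: x=1 → posterior Dirichlet(11/2, 13, 17/5)
obs 3: x=2 → posterior Dirichlet(11/2, 13, 22/5)
obs 4: x=0 → posterior Dirichlet(13/2, 13, 22/5)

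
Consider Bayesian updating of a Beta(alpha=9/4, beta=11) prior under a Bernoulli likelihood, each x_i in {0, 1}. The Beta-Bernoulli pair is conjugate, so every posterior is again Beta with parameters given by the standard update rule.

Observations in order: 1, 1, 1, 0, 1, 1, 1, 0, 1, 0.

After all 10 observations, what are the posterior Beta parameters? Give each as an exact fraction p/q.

alpha=37/4, beta=14

obs 1: x=1 → posterior Beta(13/4, 11)
obs 2: x=1 → posterior Beta(17/4, 11)
obs 3: x=1 → posterior Beta(21/4, 11)
obs 4: x=0 → posterior Beta(21/4, 12)
obs 5: x=1 → posterior Beta(25/4, 12)
obs 6: x=1 → posterior Beta(29/4, 12)
obs 7: x=1 → posterior Beta(33/4, 12)
obs 8: x=0 → posterior Beta(33/4, 13)
obs 9: x=1 → posterior Beta(37/4, 13)
obs 10: x=0 → posterior Beta(37/4, 14)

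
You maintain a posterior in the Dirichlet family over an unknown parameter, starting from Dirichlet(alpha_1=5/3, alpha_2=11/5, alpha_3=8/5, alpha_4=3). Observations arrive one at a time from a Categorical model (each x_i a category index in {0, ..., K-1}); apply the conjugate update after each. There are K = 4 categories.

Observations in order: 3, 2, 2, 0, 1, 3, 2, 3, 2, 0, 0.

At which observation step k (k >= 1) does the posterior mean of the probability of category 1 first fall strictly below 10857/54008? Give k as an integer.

obs 1: x=3 → posterior Dirichlet(5/3, 11/5, 8/5, 4)
obs 2: x=2 → posterior Dirichlet(5/3, 11/5, 13/5, 4)
obs 3: x=2 → posterior Dirichlet(5/3, 11/5, 18/5, 4)
obs 4: x=0 → posterior Dirichlet(8/3, 11/5, 18/5, 4)
obs 5: x=1 → posterior Dirichlet(8/3, 16/5, 18/5, 4)
obs 6: x=3 → posterior Dirichlet(8/3, 16/5, 18/5, 5)
obs 7: x=2 → posterior Dirichlet(8/3, 16/5, 23/5, 5)
obs 8: x=3 → posterior Dirichlet(8/3, 16/5, 23/5, 6)
obs 9: x=2 → posterior Dirichlet(8/3, 16/5, 28/5, 6)
obs 10: x=0 → posterior Dirichlet(11/3, 16/5, 28/5, 6)
obs 11: x=0 → posterior Dirichlet(14/3, 16/5, 28/5, 6)

k = 3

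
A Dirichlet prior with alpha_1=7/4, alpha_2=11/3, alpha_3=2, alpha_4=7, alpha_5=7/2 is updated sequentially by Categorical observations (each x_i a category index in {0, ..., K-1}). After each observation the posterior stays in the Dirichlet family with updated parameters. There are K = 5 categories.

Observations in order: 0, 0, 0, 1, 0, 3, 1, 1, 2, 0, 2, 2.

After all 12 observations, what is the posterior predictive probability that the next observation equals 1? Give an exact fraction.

obs 1: x=0 → posterior Dirichlet(11/4, 11/3, 2, 7, 7/2)
obs 2: x=0 → posterior Dirichlet(15/4, 11/3, 2, 7, 7/2)
obs 3: x=0 → posterior Dirichlet(19/4, 11/3, 2, 7, 7/2)
obs 4: x=1 → posterior Dirichlet(19/4, 14/3, 2, 7, 7/2)
obs 5: x=0 → posterior Dirichlet(23/4, 14/3, 2, 7, 7/2)
obs 6: x=3 → posterior Dirichlet(23/4, 14/3, 2, 8, 7/2)
obs 7: x=1 → posterior Dirichlet(23/4, 17/3, 2, 8, 7/2)
obs 8: x=1 → posterior Dirichlet(23/4, 20/3, 2, 8, 7/2)
obs 9: x=2 → posterior Dirichlet(23/4, 20/3, 3, 8, 7/2)
obs 10: x=0 → posterior Dirichlet(27/4, 20/3, 3, 8, 7/2)
obs 11: x=2 → posterior Dirichlet(27/4, 20/3, 4, 8, 7/2)
obs 12: x=2 → posterior Dirichlet(27/4, 20/3, 5, 8, 7/2)

80/359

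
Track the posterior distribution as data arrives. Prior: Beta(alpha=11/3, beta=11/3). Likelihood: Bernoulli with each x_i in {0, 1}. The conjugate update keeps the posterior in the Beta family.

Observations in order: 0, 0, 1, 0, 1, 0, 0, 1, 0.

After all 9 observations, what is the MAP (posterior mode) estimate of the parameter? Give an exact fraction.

17/43

obs 1: x=0 → posterior Beta(11/3, 14/3)
obs 2: x=0 → posterior Beta(11/3, 17/3)
obs 3: x=1 → posterior Beta(14/3, 17/3)
obs 4: x=0 → posterior Beta(14/3, 20/3)
obs 5: x=1 → posterior Beta(17/3, 20/3)
obs 6: x=0 → posterior Beta(17/3, 23/3)
obs 7: x=0 → posterior Beta(17/3, 26/3)
obs 8: x=1 → posterior Beta(20/3, 26/3)
obs 9: x=0 → posterior Beta(20/3, 29/3)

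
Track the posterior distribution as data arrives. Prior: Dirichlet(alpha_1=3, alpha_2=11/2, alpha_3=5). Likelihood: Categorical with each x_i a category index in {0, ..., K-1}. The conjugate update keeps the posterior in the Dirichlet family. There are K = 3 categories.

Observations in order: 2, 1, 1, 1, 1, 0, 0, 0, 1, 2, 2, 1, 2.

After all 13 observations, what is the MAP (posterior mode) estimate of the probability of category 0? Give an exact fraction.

obs 1: x=2 → posterior Dirichlet(3, 11/2, 6)
obs 2: x=1 → posterior Dirichlet(3, 13/2, 6)
obs 3: x=1 → posterior Dirichlet(3, 15/2, 6)
obs 4: x=1 → posterior Dirichlet(3, 17/2, 6)
obs 5: x=1 → posterior Dirichlet(3, 19/2, 6)
obs 6: x=0 → posterior Dirichlet(4, 19/2, 6)
obs 7: x=0 → posterior Dirichlet(5, 19/2, 6)
obs 8: x=0 → posterior Dirichlet(6, 19/2, 6)
obs 9: x=1 → posterior Dirichlet(6, 21/2, 6)
obs 10: x=2 → posterior Dirichlet(6, 21/2, 7)
obs 11: x=2 → posterior Dirichlet(6, 21/2, 8)
obs 12: x=1 → posterior Dirichlet(6, 23/2, 8)
obs 13: x=2 → posterior Dirichlet(6, 23/2, 9)

10/47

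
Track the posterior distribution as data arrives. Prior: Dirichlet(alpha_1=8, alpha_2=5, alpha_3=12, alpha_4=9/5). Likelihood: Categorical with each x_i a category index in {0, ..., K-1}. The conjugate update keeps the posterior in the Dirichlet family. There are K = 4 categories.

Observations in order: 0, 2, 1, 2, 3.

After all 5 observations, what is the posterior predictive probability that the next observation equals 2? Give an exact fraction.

70/159

obs 1: x=0 → posterior Dirichlet(9, 5, 12, 9/5)
obs 2: x=2 → posterior Dirichlet(9, 5, 13, 9/5)
obs 3: x=1 → posterior Dirichlet(9, 6, 13, 9/5)
obs 4: x=2 → posterior Dirichlet(9, 6, 14, 9/5)
obs 5: x=3 → posterior Dirichlet(9, 6, 14, 14/5)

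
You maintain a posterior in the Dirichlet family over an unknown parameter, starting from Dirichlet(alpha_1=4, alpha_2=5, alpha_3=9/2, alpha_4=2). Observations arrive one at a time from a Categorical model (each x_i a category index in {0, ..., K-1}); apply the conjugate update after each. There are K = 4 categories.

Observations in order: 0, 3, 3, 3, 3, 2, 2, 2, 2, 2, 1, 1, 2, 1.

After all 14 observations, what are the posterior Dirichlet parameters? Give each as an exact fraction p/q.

obs 1: x=0 → posterior Dirichlet(5, 5, 9/2, 2)
obs 2: x=3 → posterior Dirichlet(5, 5, 9/2, 3)
obs 3: x=3 → posterior Dirichlet(5, 5, 9/2, 4)
obs 4: x=3 → posterior Dirichlet(5, 5, 9/2, 5)
obs 5: x=3 → posterior Dirichlet(5, 5, 9/2, 6)
obs 6: x=2 → posterior Dirichlet(5, 5, 11/2, 6)
obs 7: x=2 → posterior Dirichlet(5, 5, 13/2, 6)
obs 8: x=2 → posterior Dirichlet(5, 5, 15/2, 6)
obs 9: x=2 → posterior Dirichlet(5, 5, 17/2, 6)
obs 10: x=2 → posterior Dirichlet(5, 5, 19/2, 6)
obs 11: x=1 → posterior Dirichlet(5, 6, 19/2, 6)
obs 12: x=1 → posterior Dirichlet(5, 7, 19/2, 6)
obs 13: x=2 → posterior Dirichlet(5, 7, 21/2, 6)
obs 14: x=1 → posterior Dirichlet(5, 8, 21/2, 6)

alpha_1=5, alpha_2=8, alpha_3=21/2, alpha_4=6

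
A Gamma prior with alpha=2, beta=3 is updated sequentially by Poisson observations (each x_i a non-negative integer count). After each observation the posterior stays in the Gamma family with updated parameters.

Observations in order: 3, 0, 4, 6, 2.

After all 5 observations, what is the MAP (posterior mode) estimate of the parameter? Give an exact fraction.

2

obs 1: x=3 → posterior Gamma(5, 4)
obs 2: x=0 → posterior Gamma(5, 5)
obs 3: x=4 → posterior Gamma(9, 6)
obs 4: x=6 → posterior Gamma(15, 7)
obs 5: x=2 → posterior Gamma(17, 8)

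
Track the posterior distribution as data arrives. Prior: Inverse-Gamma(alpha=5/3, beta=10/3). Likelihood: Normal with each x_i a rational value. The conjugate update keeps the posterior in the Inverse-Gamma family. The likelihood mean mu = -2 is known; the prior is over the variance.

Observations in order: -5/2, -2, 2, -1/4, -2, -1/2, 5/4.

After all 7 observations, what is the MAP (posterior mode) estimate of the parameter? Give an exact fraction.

931/296

obs 1: x=-5/2 → posterior Inverse-Gamma(13/6, 83/24)
obs 2: x=-2 → posterior Inverse-Gamma(8/3, 83/24)
obs 3: x=2 → posterior Inverse-Gamma(19/6, 275/24)
obs 4: x=-1/4 → posterior Inverse-Gamma(11/3, 1247/96)
obs 5: x=-2 → posterior Inverse-Gamma(25/6, 1247/96)
obs 6: x=-1/2 → posterior Inverse-Gamma(14/3, 1355/96)
obs 7: x=5/4 → posterior Inverse-Gamma(31/6, 931/48)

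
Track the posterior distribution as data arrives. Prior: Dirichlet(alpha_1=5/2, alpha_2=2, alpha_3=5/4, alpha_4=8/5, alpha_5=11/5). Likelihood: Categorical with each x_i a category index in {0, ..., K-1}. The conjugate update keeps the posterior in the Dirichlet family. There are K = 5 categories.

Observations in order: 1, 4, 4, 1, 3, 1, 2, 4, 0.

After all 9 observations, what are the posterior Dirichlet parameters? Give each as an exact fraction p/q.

obs 1: x=1 → posterior Dirichlet(5/2, 3, 5/4, 8/5, 11/5)
obs 2: x=4 → posterior Dirichlet(5/2, 3, 5/4, 8/5, 16/5)
obs 3: x=4 → posterior Dirichlet(5/2, 3, 5/4, 8/5, 21/5)
obs 4: x=1 → posterior Dirichlet(5/2, 4, 5/4, 8/5, 21/5)
obs 5: x=3 → posterior Dirichlet(5/2, 4, 5/4, 13/5, 21/5)
obs 6: x=1 → posterior Dirichlet(5/2, 5, 5/4, 13/5, 21/5)
obs 7: x=2 → posterior Dirichlet(5/2, 5, 9/4, 13/5, 21/5)
obs 8: x=4 → posterior Dirichlet(5/2, 5, 9/4, 13/5, 26/5)
obs 9: x=0 → posterior Dirichlet(7/2, 5, 9/4, 13/5, 26/5)

alpha_1=7/2, alpha_2=5, alpha_3=9/4, alpha_4=13/5, alpha_5=26/5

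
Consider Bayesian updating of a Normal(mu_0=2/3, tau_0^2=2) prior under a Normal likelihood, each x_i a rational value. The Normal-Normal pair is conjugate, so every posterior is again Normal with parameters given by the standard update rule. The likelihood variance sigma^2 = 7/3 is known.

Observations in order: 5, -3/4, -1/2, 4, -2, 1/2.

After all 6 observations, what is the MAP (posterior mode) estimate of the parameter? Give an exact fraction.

253/258

obs 1: x=5 → posterior Normal(8/3, 14/13)
obs 2: x=-3/4 → posterior Normal(181/114, 14/19)
obs 3: x=-1/2 → posterior Normal(163/150, 14/25)
obs 4: x=4 → posterior Normal(307/186, 14/31)
obs 5: x=-2 → posterior Normal(235/222, 14/37)
obs 6: x=1/2 → posterior Normal(253/258, 14/43)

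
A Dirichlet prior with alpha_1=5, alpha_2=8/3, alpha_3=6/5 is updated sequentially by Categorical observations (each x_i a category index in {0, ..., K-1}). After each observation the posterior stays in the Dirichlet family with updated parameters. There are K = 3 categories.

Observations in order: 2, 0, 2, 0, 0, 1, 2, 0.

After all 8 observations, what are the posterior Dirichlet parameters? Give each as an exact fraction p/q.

alpha_1=9, alpha_2=11/3, alpha_3=21/5

obs 1: x=2 → posterior Dirichlet(5, 8/3, 11/5)
obs 2: x=0 → posterior Dirichlet(6, 8/3, 11/5)
obs 3: x=2 → posterior Dirichlet(6, 8/3, 16/5)
obs 4: x=0 → posterior Dirichlet(7, 8/3, 16/5)
obs 5: x=0 → posterior Dirichlet(8, 8/3, 16/5)
obs 6: x=1 → posterior Dirichlet(8, 11/3, 16/5)
obs 7: x=2 → posterior Dirichlet(8, 11/3, 21/5)
obs 8: x=0 → posterior Dirichlet(9, 11/3, 21/5)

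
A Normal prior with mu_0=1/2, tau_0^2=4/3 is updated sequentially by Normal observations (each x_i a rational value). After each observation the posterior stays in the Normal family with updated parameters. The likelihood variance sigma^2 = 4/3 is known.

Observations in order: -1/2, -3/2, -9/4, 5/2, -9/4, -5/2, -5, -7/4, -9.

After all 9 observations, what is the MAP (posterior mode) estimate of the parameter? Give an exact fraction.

obs 1: x=-1/2 → posterior Normal(0, 2/3)
obs 2: x=-3/2 → posterior Normal(-1/2, 4/9)
obs 3: x=-9/4 → posterior Normal(-15/16, 1/3)
obs 4: x=5/2 → posterior Normal(-1/4, 4/15)
obs 5: x=-9/4 → posterior Normal(-7/12, 2/9)
obs 6: x=-5/2 → posterior Normal(-6/7, 4/21)
obs 7: x=-5 → posterior Normal(-11/8, 1/6)
obs 8: x=-7/4 → posterior Normal(-17/12, 4/27)
obs 9: x=-9 → posterior Normal(-87/40, 2/15)

-87/40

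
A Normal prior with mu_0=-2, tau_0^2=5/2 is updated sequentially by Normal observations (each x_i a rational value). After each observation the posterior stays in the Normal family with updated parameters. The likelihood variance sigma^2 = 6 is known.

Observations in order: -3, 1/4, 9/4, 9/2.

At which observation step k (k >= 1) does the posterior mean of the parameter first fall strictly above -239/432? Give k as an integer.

k = 4

obs 1: x=-3 → posterior Normal(-39/17, 30/17)
obs 2: x=1/4 → posterior Normal(-151/88, 15/11)
obs 3: x=9/4 → posterior Normal(-53/54, 10/9)
obs 4: x=9/2 → posterior Normal(-1/8, 15/16)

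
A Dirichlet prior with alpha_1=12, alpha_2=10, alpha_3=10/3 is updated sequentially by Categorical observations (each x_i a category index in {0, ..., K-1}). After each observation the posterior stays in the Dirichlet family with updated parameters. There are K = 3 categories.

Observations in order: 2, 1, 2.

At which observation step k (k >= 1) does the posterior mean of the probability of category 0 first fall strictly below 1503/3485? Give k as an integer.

obs 1: x=2 → posterior Dirichlet(12, 10, 13/3)
obs 2: x=1 → posterior Dirichlet(12, 11, 13/3)
obs 3: x=2 → posterior Dirichlet(12, 11, 16/3)

k = 3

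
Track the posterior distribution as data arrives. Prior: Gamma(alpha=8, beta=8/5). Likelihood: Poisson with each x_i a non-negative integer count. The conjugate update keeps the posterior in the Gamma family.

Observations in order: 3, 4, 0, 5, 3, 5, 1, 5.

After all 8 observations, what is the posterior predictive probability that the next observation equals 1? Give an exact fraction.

246973861528736494583848451170329881733344199750815349473280/2236945668791984094868763597537891884991360617183391524082957

obs 1: x=3 → posterior Gamma(11, 13/5)
obs 2: x=4 → posterior Gamma(15, 18/5)
obs 3: x=0 → posterior Gamma(15, 23/5)
obs 4: x=5 → posterior Gamma(20, 28/5)
obs 5: x=3 → posterior Gamma(23, 33/5)
obs 6: x=5 → posterior Gamma(28, 38/5)
obs 7: x=1 → posterior Gamma(29, 43/5)
obs 8: x=5 → posterior Gamma(34, 48/5)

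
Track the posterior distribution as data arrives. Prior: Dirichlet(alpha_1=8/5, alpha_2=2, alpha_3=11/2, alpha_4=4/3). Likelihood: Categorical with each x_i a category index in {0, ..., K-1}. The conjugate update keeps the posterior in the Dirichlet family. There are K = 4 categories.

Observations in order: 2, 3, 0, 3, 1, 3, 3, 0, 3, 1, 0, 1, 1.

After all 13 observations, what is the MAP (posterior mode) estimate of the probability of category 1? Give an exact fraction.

obs 1: x=2 → posterior Dirichlet(8/5, 2, 13/2, 4/3)
obs 2: x=3 → posterior Dirichlet(8/5, 2, 13/2, 7/3)
obs 3: x=0 → posterior Dirichlet(13/5, 2, 13/2, 7/3)
obs 4: x=3 → posterior Dirichlet(13/5, 2, 13/2, 10/3)
obs 5: x=1 → posterior Dirichlet(13/5, 3, 13/2, 10/3)
obs 6: x=3 → posterior Dirichlet(13/5, 3, 13/2, 13/3)
obs 7: x=3 → posterior Dirichlet(13/5, 3, 13/2, 16/3)
obs 8: x=0 → posterior Dirichlet(18/5, 3, 13/2, 16/3)
obs 9: x=3 → posterior Dirichlet(18/5, 3, 13/2, 19/3)
obs 10: x=1 → posterior Dirichlet(18/5, 4, 13/2, 19/3)
obs 11: x=0 → posterior Dirichlet(23/5, 4, 13/2, 19/3)
obs 12: x=1 → posterior Dirichlet(23/5, 5, 13/2, 19/3)
obs 13: x=1 → posterior Dirichlet(23/5, 6, 13/2, 19/3)

150/583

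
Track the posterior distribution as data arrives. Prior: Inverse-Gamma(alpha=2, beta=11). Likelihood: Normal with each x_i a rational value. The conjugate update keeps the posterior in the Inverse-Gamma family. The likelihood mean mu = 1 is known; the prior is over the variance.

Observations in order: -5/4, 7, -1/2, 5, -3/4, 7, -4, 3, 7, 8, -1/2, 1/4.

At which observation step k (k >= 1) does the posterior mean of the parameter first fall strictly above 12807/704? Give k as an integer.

obs 1: x=-5/4 → posterior Inverse-Gamma(5/2, 433/32)
obs 2: x=7 → posterior Inverse-Gamma(3, 1009/32)
obs 3: x=-1/2 → posterior Inverse-Gamma(7/2, 1045/32)
obs 4: x=5 → posterior Inverse-Gamma(4, 1301/32)
obs 5: x=-3/4 → posterior Inverse-Gamma(9/2, 675/16)
obs 6: x=7 → posterior Inverse-Gamma(5, 963/16)
obs 7: x=-4 → posterior Inverse-Gamma(11/2, 1163/16)
obs 8: x=3 → posterior Inverse-Gamma(6, 1195/16)
obs 9: x=7 → posterior Inverse-Gamma(13/2, 1483/16)
obs 10: x=8 → posterior Inverse-Gamma(7, 1875/16)
obs 11: x=-1/2 → posterior Inverse-Gamma(15/2, 1893/16)
obs 12: x=1/4 → posterior Inverse-Gamma(8, 3795/32)

k = 10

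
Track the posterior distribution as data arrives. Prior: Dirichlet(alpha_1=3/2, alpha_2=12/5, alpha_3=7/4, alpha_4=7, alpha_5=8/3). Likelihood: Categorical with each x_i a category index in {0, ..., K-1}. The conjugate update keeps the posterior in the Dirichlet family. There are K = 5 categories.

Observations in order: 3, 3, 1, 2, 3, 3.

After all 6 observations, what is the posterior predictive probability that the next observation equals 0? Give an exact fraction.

90/1279

obs 1: x=3 → posterior Dirichlet(3/2, 12/5, 7/4, 8, 8/3)
obs 2: x=3 → posterior Dirichlet(3/2, 12/5, 7/4, 9, 8/3)
obs 3: x=1 → posterior Dirichlet(3/2, 17/5, 7/4, 9, 8/3)
obs 4: x=2 → posterior Dirichlet(3/2, 17/5, 11/4, 9, 8/3)
obs 5: x=3 → posterior Dirichlet(3/2, 17/5, 11/4, 10, 8/3)
obs 6: x=3 → posterior Dirichlet(3/2, 17/5, 11/4, 11, 8/3)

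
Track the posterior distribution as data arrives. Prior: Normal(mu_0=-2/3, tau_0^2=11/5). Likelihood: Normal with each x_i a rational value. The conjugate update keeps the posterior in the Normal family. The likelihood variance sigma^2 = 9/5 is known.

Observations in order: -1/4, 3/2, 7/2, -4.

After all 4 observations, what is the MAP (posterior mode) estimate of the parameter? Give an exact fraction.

9/212

obs 1: x=-1/4 → posterior Normal(-7/16, 99/100)
obs 2: x=3/2 → posterior Normal(1/4, 99/155)
obs 3: x=7/2 → posterior Normal(185/168, 33/70)
obs 4: x=-4 → posterior Normal(9/212, 99/265)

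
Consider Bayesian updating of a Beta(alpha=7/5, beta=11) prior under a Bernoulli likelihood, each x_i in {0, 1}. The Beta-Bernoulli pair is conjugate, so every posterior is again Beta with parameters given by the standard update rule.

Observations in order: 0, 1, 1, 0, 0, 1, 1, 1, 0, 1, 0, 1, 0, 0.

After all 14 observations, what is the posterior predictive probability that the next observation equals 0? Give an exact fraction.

obs 1: x=0 → posterior Beta(7/5, 12)
obs 2: x=1 → posterior Beta(12/5, 12)
obs 3: x=1 → posterior Beta(17/5, 12)
obs 4: x=0 → posterior Beta(17/5, 13)
obs 5: x=0 → posterior Beta(17/5, 14)
obs 6: x=1 → posterior Beta(22/5, 14)
obs 7: x=1 → posterior Beta(27/5, 14)
obs 8: x=1 → posterior Beta(32/5, 14)
obs 9: x=0 → posterior Beta(32/5, 15)
obs 10: x=1 → posterior Beta(37/5, 15)
obs 11: x=0 → posterior Beta(37/5, 16)
obs 12: x=1 → posterior Beta(42/5, 16)
obs 13: x=0 → posterior Beta(42/5, 17)
obs 14: x=0 → posterior Beta(42/5, 18)

15/22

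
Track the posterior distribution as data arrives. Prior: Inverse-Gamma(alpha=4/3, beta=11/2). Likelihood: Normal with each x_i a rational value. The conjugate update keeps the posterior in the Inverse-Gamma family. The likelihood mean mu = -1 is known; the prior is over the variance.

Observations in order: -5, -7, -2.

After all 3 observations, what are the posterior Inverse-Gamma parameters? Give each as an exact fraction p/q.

obs 1: x=-5 → posterior Inverse-Gamma(11/6, 27/2)
obs 2: x=-7 → posterior Inverse-Gamma(7/3, 63/2)
obs 3: x=-2 → posterior Inverse-Gamma(17/6, 32)

alpha=17/6, beta=32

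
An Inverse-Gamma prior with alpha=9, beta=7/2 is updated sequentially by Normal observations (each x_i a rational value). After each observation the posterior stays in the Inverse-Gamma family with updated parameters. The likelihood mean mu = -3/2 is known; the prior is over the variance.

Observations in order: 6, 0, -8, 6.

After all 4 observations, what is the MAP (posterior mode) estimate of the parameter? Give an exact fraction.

obs 1: x=6 → posterior Inverse-Gamma(19/2, 253/8)
obs 2: x=0 → posterior Inverse-Gamma(10, 131/4)
obs 3: x=-8 → posterior Inverse-Gamma(21/2, 431/8)
obs 4: x=6 → posterior Inverse-Gamma(11, 82)

41/6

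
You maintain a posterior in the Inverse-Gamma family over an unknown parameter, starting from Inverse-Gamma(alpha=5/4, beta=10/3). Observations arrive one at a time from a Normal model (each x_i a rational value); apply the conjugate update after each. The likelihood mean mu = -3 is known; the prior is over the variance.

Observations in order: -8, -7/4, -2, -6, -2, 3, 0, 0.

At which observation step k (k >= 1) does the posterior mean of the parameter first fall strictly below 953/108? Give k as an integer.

obs 1: x=-8 → posterior Inverse-Gamma(7/4, 95/6)
obs 2: x=-7/4 → posterior Inverse-Gamma(9/4, 1595/96)
obs 3: x=-2 → posterior Inverse-Gamma(11/4, 1643/96)
obs 4: x=-6 → posterior Inverse-Gamma(13/4, 2075/96)
obs 5: x=-2 → posterior Inverse-Gamma(15/4, 2123/96)
obs 6: x=3 → posterior Inverse-Gamma(17/4, 3851/96)
obs 7: x=0 → posterior Inverse-Gamma(19/4, 4283/96)
obs 8: x=0 → posterior Inverse-Gamma(21/4, 4715/96)

k = 5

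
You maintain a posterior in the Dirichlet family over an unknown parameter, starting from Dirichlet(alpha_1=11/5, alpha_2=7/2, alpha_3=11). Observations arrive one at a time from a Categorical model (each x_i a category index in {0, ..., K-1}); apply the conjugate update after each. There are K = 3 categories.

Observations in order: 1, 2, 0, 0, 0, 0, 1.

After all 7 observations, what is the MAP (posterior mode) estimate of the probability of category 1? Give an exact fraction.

5/23

obs 1: x=1 → posterior Dirichlet(11/5, 9/2, 11)
obs 2: x=2 → posterior Dirichlet(11/5, 9/2, 12)
obs 3: x=0 → posterior Dirichlet(16/5, 9/2, 12)
obs 4: x=0 → posterior Dirichlet(21/5, 9/2, 12)
obs 5: x=0 → posterior Dirichlet(26/5, 9/2, 12)
obs 6: x=0 → posterior Dirichlet(31/5, 9/2, 12)
obs 7: x=1 → posterior Dirichlet(31/5, 11/2, 12)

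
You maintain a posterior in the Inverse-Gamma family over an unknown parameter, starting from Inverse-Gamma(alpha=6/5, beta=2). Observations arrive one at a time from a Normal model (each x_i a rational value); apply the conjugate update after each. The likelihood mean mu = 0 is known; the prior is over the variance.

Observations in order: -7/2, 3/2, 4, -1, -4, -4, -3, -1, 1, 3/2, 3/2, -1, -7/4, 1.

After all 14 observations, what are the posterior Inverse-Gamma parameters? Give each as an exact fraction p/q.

alpha=41/5, beta=1409/32

obs 1: x=-7/2 → posterior Inverse-Gamma(17/10, 65/8)
obs 2: x=3/2 → posterior Inverse-Gamma(11/5, 37/4)
obs 3: x=4 → posterior Inverse-Gamma(27/10, 69/4)
obs 4: x=-1 → posterior Inverse-Gamma(16/5, 71/4)
obs 5: x=-4 → posterior Inverse-Gamma(37/10, 103/4)
obs 6: x=-4 → posterior Inverse-Gamma(21/5, 135/4)
obs 7: x=-3 → posterior Inverse-Gamma(47/10, 153/4)
obs 8: x=-1 → posterior Inverse-Gamma(26/5, 155/4)
obs 9: x=1 → posterior Inverse-Gamma(57/10, 157/4)
obs 10: x=3/2 → posterior Inverse-Gamma(31/5, 323/8)
obs 11: x=3/2 → posterior Inverse-Gamma(67/10, 83/2)
obs 12: x=-1 → posterior Inverse-Gamma(36/5, 42)
obs 13: x=-7/4 → posterior Inverse-Gamma(77/10, 1393/32)
obs 14: x=1 → posterior Inverse-Gamma(41/5, 1409/32)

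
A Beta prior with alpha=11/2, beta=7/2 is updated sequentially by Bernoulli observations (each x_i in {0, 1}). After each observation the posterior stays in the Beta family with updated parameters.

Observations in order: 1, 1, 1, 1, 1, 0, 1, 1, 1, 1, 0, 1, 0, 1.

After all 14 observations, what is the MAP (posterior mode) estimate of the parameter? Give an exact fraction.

31/42

obs 1: x=1 → posterior Beta(13/2, 7/2)
obs 2: x=1 → posterior Beta(15/2, 7/2)
obs 3: x=1 → posterior Beta(17/2, 7/2)
obs 4: x=1 → posterior Beta(19/2, 7/2)
obs 5: x=1 → posterior Beta(21/2, 7/2)
obs 6: x=0 → posterior Beta(21/2, 9/2)
obs 7: x=1 → posterior Beta(23/2, 9/2)
obs 8: x=1 → posterior Beta(25/2, 9/2)
obs 9: x=1 → posterior Beta(27/2, 9/2)
obs 10: x=1 → posterior Beta(29/2, 9/2)
obs 11: x=0 → posterior Beta(29/2, 11/2)
obs 12: x=1 → posterior Beta(31/2, 11/2)
obs 13: x=0 → posterior Beta(31/2, 13/2)
obs 14: x=1 → posterior Beta(33/2, 13/2)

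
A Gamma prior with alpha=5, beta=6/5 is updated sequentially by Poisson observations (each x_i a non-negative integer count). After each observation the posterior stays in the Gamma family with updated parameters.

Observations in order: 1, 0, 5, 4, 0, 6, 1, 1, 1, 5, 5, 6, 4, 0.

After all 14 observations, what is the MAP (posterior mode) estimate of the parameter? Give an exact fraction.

obs 1: x=1 → posterior Gamma(6, 11/5)
obs 2: x=0 → posterior Gamma(6, 16/5)
obs 3: x=5 → posterior Gamma(11, 21/5)
obs 4: x=4 → posterior Gamma(15, 26/5)
obs 5: x=0 → posterior Gamma(15, 31/5)
obs 6: x=6 → posterior Gamma(21, 36/5)
obs 7: x=1 → posterior Gamma(22, 41/5)
obs 8: x=1 → posterior Gamma(23, 46/5)
obs 9: x=1 → posterior Gamma(24, 51/5)
obs 10: x=5 → posterior Gamma(29, 56/5)
obs 11: x=5 → posterior Gamma(34, 61/5)
obs 12: x=6 → posterior Gamma(40, 66/5)
obs 13: x=4 → posterior Gamma(44, 71/5)
obs 14: x=0 → posterior Gamma(44, 76/5)

215/76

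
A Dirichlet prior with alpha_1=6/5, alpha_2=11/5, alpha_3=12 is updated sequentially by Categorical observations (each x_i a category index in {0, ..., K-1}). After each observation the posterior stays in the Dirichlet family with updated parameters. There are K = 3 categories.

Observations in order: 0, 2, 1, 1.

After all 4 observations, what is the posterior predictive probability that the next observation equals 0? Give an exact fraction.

11/97

obs 1: x=0 → posterior Dirichlet(11/5, 11/5, 12)
obs 2: x=2 → posterior Dirichlet(11/5, 11/5, 13)
obs 3: x=1 → posterior Dirichlet(11/5, 16/5, 13)
obs 4: x=1 → posterior Dirichlet(11/5, 21/5, 13)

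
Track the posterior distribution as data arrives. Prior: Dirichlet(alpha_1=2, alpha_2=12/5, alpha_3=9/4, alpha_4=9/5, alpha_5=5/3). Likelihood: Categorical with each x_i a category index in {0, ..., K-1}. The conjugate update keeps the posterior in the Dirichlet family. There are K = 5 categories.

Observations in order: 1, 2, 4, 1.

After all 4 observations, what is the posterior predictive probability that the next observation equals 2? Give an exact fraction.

obs 1: x=1 → posterior Dirichlet(2, 17/5, 9/4, 9/5, 5/3)
obs 2: x=2 → posterior Dirichlet(2, 17/5, 13/4, 9/5, 5/3)
obs 3: x=4 → posterior Dirichlet(2, 17/5, 13/4, 9/5, 8/3)
obs 4: x=1 → posterior Dirichlet(2, 22/5, 13/4, 9/5, 8/3)

195/847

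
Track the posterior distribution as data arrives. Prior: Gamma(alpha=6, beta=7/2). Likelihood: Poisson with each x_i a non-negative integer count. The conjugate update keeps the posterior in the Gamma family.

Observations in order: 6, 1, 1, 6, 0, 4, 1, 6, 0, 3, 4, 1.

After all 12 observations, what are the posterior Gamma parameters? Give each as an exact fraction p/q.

alpha=39, beta=31/2

obs 1: x=6 → posterior Gamma(12, 9/2)
obs 2: x=1 → posterior Gamma(13, 11/2)
obs 3: x=1 → posterior Gamma(14, 13/2)
obs 4: x=6 → posterior Gamma(20, 15/2)
obs 5: x=0 → posterior Gamma(20, 17/2)
obs 6: x=4 → posterior Gamma(24, 19/2)
obs 7: x=1 → posterior Gamma(25, 21/2)
obs 8: x=6 → posterior Gamma(31, 23/2)
obs 9: x=0 → posterior Gamma(31, 25/2)
obs 10: x=3 → posterior Gamma(34, 27/2)
obs 11: x=4 → posterior Gamma(38, 29/2)
obs 12: x=1 → posterior Gamma(39, 31/2)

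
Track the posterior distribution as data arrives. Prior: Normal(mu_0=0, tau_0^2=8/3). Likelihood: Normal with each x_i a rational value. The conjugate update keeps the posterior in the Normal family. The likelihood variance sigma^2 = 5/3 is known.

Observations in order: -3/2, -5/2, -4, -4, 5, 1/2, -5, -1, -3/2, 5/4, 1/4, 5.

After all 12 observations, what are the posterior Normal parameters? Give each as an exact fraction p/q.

obs 1: x=-3/2 → posterior Normal(-12/13, 40/39)
obs 2: x=-5/2 → posterior Normal(-32/21, 40/63)
obs 3: x=-4 → posterior Normal(-64/29, 40/87)
obs 4: x=-4 → posterior Normal(-96/37, 40/111)
obs 5: x=5 → posterior Normal(-56/45, 8/27)
obs 6: x=1/2 → posterior Normal(-52/53, 40/159)
obs 7: x=-5 → posterior Normal(-92/61, 40/183)
obs 8: x=-1 → posterior Normal(-100/69, 40/207)
obs 9: x=-3/2 → posterior Normal(-16/11, 40/231)
obs 10: x=5/4 → posterior Normal(-6/5, 8/51)
obs 11: x=1/4 → posterior Normal(-100/93, 40/279)
obs 12: x=5 → posterior Normal(-60/101, 40/303)

mu_0=-60/101, tau_0^2=40/303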